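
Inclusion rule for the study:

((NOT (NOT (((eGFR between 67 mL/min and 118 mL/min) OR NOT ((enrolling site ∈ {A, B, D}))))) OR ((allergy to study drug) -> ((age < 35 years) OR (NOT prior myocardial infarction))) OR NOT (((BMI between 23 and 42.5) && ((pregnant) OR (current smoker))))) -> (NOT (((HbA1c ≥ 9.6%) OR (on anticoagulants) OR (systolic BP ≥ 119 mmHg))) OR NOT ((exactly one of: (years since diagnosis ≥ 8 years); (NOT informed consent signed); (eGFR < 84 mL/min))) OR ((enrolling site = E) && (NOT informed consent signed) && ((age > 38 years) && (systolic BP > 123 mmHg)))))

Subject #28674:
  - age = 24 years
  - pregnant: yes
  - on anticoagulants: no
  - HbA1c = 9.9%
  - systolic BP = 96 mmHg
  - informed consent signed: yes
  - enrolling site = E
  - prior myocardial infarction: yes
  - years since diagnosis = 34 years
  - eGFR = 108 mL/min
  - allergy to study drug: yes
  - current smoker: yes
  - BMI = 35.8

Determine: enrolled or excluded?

Excluded

Atomic conditions:
  eGFR between 67 mL/min and 118 mL/min: 108 in [67, 118] is true
  enrolling site ∈ {A, B, D}: E is not in the set → false
  allergy to study drug: yes → true
  age < 35 years: 24 < 35 is true
  NOT prior myocardial infarction: yes → false
  BMI between 23 and 42.5: 35.8 in [23, 42.5] is true
  pregnant: yes → true
  current smoker: yes → true
  HbA1c ≥ 9.6%: 9.9 ≥ 9.6 is true
  on anticoagulants: no → false
  systolic BP ≥ 119 mmHg: 96 ≥ 119 is false
  years since diagnosis ≥ 8 years: 34 ≥ 8 is true
  NOT informed consent signed: yes → false
  eGFR < 84 mL/min: 108 < 84 is false
  enrolling site = E: E == E is true
  age > 38 years: 24 > 38 is false
  systolic BP > 123 mmHg: 96 > 123 is false
Combine:
[1.1.1.1.2] NOT false = true
[1.1.1.1] true OR true = true
[1.1.1] NOT true = false
[1.1] NOT false = true
[1.2.2] true OR false = true
[1.2] true → true = true
[1.3.1.2] true OR true = true
[1.3.1] true AND true = true
[1.3] NOT true = false
[1] true OR true OR false = true
[2.1.1] true OR false OR false = true
[2.1] NOT true = false
[2.2.1] exactly-one(true, false, false) = true
[2.2] NOT true = false
[2.3.3] false AND false = false
[2.3] true AND false AND false = false
[2] false OR false OR false = false
[root] true → false = false
Overall: false → excluded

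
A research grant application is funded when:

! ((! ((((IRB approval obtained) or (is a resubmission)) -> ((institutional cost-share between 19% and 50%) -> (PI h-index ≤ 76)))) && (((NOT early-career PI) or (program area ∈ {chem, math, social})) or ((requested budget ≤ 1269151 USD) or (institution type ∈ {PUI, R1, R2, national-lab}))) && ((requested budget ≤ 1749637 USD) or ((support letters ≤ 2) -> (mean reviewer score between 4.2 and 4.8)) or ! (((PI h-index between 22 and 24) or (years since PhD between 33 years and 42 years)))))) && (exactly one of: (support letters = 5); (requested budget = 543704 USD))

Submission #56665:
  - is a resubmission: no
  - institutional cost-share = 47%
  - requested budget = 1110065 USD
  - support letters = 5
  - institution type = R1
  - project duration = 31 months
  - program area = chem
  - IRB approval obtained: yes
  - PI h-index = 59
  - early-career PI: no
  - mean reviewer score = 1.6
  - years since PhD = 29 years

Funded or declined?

Funded

Atomic conditions:
  IRB approval obtained: yes → true
  is a resubmission: no → false
  institutional cost-share between 19% and 50%: 47 in [19, 50] is true
  PI h-index ≤ 76: 59 ≤ 76 is true
  NOT early-career PI: no → true
  program area ∈ {chem, math, social}: chem is in the set → true
  requested budget ≤ 1269151 USD: 1110065 ≤ 1269151 is true
  institution type ∈ {PUI, R1, R2, national-lab}: R1 is in the set → true
  requested budget ≤ 1749637 USD: 1110065 ≤ 1749637 is true
  support letters ≤ 2: 5 ≤ 2 is false
  mean reviewer score between 4.2 and 4.8: 1.6 in [4.2, 4.8] is false
  PI h-index between 22 and 24: 59 in [22, 24] is false
  years since PhD between 33 years and 42 years: 29 in [33, 42] is false
  support letters = 5: 5 == 5 is true
  requested budget = 543704 USD: 1110065 == 543704 is false
Combine:
[1.1.1.1.1] true OR false = true
[1.1.1.1.2] true → true = true
[1.1.1.1] true → true = true
[1.1.1] NOT true = false
[1.1.2.1] true OR true = true
[1.1.2.2] true OR true = true
[1.1.2] true OR true = true
[1.1.3.2] false → false (antecedent false ⇒ implication holds) = true
[1.1.3.3.1] false OR false = false
[1.1.3.3] NOT false = true
[1.1.3] true OR true OR true = true
[1.1] false AND true AND true = false
[1] NOT false = true
[2] exactly-one(true, false) = true
[root] true AND true = true
Overall: true → funded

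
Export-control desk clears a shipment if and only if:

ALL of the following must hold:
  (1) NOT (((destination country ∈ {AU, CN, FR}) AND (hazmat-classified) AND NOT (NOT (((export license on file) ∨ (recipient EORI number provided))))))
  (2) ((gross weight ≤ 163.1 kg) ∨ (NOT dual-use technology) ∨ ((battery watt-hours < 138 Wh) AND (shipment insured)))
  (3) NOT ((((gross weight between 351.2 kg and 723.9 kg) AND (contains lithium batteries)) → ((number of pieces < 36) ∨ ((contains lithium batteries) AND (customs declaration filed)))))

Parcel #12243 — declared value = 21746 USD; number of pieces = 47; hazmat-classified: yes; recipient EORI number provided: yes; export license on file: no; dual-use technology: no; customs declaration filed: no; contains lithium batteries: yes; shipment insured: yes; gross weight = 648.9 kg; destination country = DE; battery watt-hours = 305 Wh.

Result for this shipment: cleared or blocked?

Atomic conditions:
  destination country ∈ {AU, CN, FR}: DE is not in the set → false
  hazmat-classified: yes → true
  export license on file: no → false
  recipient EORI number provided: yes → true
  gross weight ≤ 163.1 kg: 648.9 ≤ 163.1 is false
  NOT dual-use technology: no → true
  battery watt-hours < 138 Wh: 305 < 138 is false
  shipment insured: yes → true
  gross weight between 351.2 kg and 723.9 kg: 648.9 in [351.2, 723.9] is true
  contains lithium batteries: yes → true
  number of pieces < 36: 47 < 36 is false
  customs declaration filed: no → false
Combine:
[1.1.3.1.1] false OR true = true
[1.1.3.1] NOT true = false
[1.1.3] NOT false = true
[1.1] false AND true AND true = false
[1] NOT false = true
[2.3] false AND true = false
[2] false OR true OR false = true
[3.1.1] true AND true = true
[3.1.2.2] true AND false = false
[3.1.2] false OR false = false
[3.1] true → false = false
[3] NOT false = true
[root] true AND true AND true = true
Overall: true → cleared

Cleared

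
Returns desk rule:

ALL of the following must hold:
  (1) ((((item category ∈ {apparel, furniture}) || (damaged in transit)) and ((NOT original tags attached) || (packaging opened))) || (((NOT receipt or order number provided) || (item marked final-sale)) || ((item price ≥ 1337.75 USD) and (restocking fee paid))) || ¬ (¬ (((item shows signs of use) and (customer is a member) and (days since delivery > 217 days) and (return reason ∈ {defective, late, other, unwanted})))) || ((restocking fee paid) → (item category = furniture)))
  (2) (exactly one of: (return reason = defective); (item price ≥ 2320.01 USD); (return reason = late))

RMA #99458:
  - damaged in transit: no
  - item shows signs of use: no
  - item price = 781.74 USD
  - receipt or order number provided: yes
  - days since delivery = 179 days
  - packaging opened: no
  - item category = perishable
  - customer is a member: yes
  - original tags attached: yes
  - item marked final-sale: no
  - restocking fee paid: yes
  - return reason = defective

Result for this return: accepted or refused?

Atomic conditions:
  item category ∈ {apparel, furniture}: perishable is not in the set → false
  damaged in transit: no → false
  NOT original tags attached: yes → false
  packaging opened: no → false
  NOT receipt or order number provided: yes → false
  item marked final-sale: no → false
  item price ≥ 1337.75 USD: 781.74 ≥ 1337.75 is false
  restocking fee paid: yes → true
  item shows signs of use: no → false
  customer is a member: yes → true
  days since delivery > 217 days: 179 > 217 is false
  return reason ∈ {defective, late, other, unwanted}: defective is in the set → true
  item category = furniture: perishable == furniture is false
  return reason = defective: defective == defective is true
  item price ≥ 2320.01 USD: 781.74 ≥ 2320.01 is false
  return reason = late: defective == late is false
Combine:
[1.1.1] false OR false = false
[1.1.2] false OR false = false
[1.1] false AND false = false
[1.2.1] false OR false = false
[1.2.2] false AND true = false
[1.2] false OR false = false
[1.3.1.1] false AND true AND false AND true = false
[1.3.1] NOT false = true
[1.3] NOT true = false
[1.4] true → false = false
[1] false OR false OR false OR false = false
[2] exactly-one(true, false, false) = true
[root] false AND true = false
Overall: false → refused

Refused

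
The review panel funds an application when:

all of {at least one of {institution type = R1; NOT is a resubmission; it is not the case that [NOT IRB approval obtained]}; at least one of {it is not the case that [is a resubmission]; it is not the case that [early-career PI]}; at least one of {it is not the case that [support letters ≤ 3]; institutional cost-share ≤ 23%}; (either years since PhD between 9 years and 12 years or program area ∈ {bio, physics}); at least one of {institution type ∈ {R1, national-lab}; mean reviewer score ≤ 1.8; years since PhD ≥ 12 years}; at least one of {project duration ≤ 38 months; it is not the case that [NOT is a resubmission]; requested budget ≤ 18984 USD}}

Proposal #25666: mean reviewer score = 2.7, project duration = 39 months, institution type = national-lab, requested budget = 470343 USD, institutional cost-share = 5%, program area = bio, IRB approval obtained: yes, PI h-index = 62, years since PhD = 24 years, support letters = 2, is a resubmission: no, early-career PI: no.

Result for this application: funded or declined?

Declined

Atomic conditions:
  institution type = R1: national-lab == R1 is false
  NOT is a resubmission: no → true
  NOT IRB approval obtained: yes → false
  is a resubmission: no → false
  early-career PI: no → false
  support letters ≤ 3: 2 ≤ 3 is true
  institutional cost-share ≤ 23%: 5 ≤ 23 is true
  years since PhD between 9 years and 12 years: 24 in [9, 12] is false
  program area ∈ {bio, physics}: bio is in the set → true
  institution type ∈ {R1, national-lab}: national-lab is in the set → true
  mean reviewer score ≤ 1.8: 2.7 ≤ 1.8 is false
  years since PhD ≥ 12 years: 24 ≥ 12 is true
  project duration ≤ 38 months: 39 ≤ 38 is false
  requested budget ≤ 18984 USD: 470343 ≤ 18984 is false
Combine:
[1.3] NOT false = true
[1] false OR true OR true = true
[2.1] NOT false = true
[2.2] NOT false = true
[2] true OR true = true
[3.1] NOT true = false
[3] false OR true = true
[4] false OR true = true
[5] true OR false OR true = true
[6.2] NOT true = false
[6] false OR false OR false = false
[root] true AND true AND true AND true AND true AND false = false
Overall: false → declined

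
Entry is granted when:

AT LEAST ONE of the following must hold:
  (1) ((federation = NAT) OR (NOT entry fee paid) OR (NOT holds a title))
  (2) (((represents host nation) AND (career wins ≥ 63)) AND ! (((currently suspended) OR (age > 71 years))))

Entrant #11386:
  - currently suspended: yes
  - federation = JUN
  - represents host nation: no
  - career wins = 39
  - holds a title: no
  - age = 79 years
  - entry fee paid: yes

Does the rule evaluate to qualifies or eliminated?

Qualifies

Atomic conditions:
  federation = NAT: JUN == NAT is false
  NOT entry fee paid: yes → false
  NOT holds a title: no → true
  represents host nation: no → false
  career wins ≥ 63: 39 ≥ 63 is false
  currently suspended: yes → true
  age > 71 years: 79 > 71 is true
Combine:
[1] false OR false OR true = true
[2.1] false AND false = false
[2.2.1] true OR true = true
[2.2] NOT true = false
[2] false AND false = false
[root] true OR false = true
Overall: true → qualifies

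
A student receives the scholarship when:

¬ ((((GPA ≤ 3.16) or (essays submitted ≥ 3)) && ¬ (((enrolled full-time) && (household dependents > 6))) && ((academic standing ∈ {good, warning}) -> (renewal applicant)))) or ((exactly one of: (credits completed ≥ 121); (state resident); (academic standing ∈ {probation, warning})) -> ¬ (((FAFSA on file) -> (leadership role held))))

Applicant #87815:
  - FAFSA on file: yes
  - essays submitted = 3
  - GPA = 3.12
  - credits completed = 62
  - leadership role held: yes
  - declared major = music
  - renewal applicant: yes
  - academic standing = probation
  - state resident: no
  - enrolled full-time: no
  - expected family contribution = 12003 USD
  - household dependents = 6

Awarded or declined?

Declined

Atomic conditions:
  GPA ≤ 3.16: 3.12 ≤ 3.16 is true
  essays submitted ≥ 3: 3 ≥ 3 is true
  enrolled full-time: no → false
  household dependents > 6: 6 > 6 is false
  academic standing ∈ {good, warning}: probation is not in the set → false
  renewal applicant: yes → true
  credits completed ≥ 121: 62 ≥ 121 is false
  state resident: no → false
  academic standing ∈ {probation, warning}: probation is in the set → true
  FAFSA on file: yes → true
  leadership role held: yes → true
Combine:
[1.1.1] true OR true = true
[1.1.2.1] false AND false = false
[1.1.2] NOT false = true
[1.1.3] false → true (antecedent false ⇒ implication holds) = true
[1.1] true AND true AND true = true
[1] NOT true = false
[2.1] exactly-one(false, false, true) = true
[2.2.1] true → true = true
[2.2] NOT true = false
[2] true → false = false
[root] false OR false = false
Overall: false → declined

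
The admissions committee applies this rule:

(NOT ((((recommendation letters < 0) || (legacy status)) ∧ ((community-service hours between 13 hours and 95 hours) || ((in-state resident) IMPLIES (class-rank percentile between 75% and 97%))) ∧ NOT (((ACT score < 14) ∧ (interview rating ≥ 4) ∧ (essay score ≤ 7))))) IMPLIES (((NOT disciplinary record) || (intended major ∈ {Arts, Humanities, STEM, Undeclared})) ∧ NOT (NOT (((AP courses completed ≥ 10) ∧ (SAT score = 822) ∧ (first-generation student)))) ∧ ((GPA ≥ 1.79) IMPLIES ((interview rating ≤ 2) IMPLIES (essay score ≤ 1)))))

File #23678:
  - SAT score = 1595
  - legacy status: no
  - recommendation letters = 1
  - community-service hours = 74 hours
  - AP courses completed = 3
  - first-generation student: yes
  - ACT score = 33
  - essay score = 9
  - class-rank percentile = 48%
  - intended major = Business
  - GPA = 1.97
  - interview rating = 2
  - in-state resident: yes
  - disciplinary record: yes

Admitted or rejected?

Atomic conditions:
  recommendation letters < 0: 1 < 0 is false
  legacy status: no → false
  community-service hours between 13 hours and 95 hours: 74 in [13, 95] is true
  in-state resident: yes → true
  class-rank percentile between 75% and 97%: 48 in [75, 97] is false
  ACT score < 14: 33 < 14 is false
  interview rating ≥ 4: 2 ≥ 4 is false
  essay score ≤ 7: 9 ≤ 7 is false
  NOT disciplinary record: yes → false
  intended major ∈ {Arts, Humanities, STEM, Undeclared}: Business is not in the set → false
  AP courses completed ≥ 10: 3 ≥ 10 is false
  SAT score = 822: 1595 == 822 is false
  first-generation student: yes → true
  GPA ≥ 1.79: 1.97 ≥ 1.79 is true
  interview rating ≤ 2: 2 ≤ 2 is true
  essay score ≤ 1: 9 ≤ 1 is false
Combine:
[1.1.1] false OR false = false
[1.1.2.2] true → false = false
[1.1.2] true OR false = true
[1.1.3.1] false AND false AND false = false
[1.1.3] NOT false = true
[1.1] false AND true AND true = false
[1] NOT false = true
[2.1] false OR false = false
[2.2.1.1] false AND false AND true = false
[2.2.1] NOT false = true
[2.2] NOT true = false
[2.3.2] true → false = false
[2.3] true → false = false
[2] false AND false AND false = false
[root] true → false = false
Overall: false → rejected

Rejected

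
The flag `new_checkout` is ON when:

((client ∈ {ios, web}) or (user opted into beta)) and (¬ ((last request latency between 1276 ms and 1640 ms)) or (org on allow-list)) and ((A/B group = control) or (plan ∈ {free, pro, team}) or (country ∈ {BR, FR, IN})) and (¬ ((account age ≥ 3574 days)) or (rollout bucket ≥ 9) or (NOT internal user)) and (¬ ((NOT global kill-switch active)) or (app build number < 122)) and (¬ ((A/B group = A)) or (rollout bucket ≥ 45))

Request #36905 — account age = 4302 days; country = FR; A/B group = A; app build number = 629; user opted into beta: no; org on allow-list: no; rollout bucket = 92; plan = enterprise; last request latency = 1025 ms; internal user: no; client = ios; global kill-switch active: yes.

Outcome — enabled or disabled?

Atomic conditions:
  client ∈ {ios, web}: ios is in the set → true
  user opted into beta: no → false
  last request latency between 1276 ms and 1640 ms: 1025 in [1276, 1640] is false
  org on allow-list: no → false
  A/B group = control: A == control is false
  plan ∈ {free, pro, team}: enterprise is not in the set → false
  country ∈ {BR, FR, IN}: FR is in the set → true
  account age ≥ 3574 days: 4302 ≥ 3574 is true
  rollout bucket ≥ 9: 92 ≥ 9 is true
  NOT internal user: no → true
  NOT global kill-switch active: yes → false
  app build number < 122: 629 < 122 is false
  A/B group = A: A == A is true
  rollout bucket ≥ 45: 92 ≥ 45 is true
Combine:
[1] true OR false = true
[2.1] NOT false = true
[2] true OR false = true
[3] false OR false OR true = true
[4.1] NOT true = false
[4] false OR true OR true = true
[5.1] NOT false = true
[5] true OR false = true
[6.1] NOT true = false
[6] false OR true = true
[root] true AND true AND true AND true AND true AND true = true
Overall: true → enabled

Enabled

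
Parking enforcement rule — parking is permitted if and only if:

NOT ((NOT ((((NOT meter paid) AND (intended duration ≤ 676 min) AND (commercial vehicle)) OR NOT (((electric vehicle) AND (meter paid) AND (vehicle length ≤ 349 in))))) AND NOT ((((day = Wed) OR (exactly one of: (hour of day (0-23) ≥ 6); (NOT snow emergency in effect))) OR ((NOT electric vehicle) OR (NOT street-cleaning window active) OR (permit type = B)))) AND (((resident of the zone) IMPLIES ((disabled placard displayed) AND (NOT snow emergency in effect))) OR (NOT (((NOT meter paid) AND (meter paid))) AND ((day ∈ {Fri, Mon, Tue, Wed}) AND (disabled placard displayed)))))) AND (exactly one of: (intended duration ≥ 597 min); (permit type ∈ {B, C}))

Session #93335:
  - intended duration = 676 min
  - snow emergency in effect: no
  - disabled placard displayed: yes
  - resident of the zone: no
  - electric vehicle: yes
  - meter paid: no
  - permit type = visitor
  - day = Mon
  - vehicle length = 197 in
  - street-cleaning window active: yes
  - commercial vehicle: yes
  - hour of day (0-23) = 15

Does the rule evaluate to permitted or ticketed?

Atomic conditions:
  NOT meter paid: no → true
  intended duration ≤ 676 min: 676 ≤ 676 is true
  commercial vehicle: yes → true
  electric vehicle: yes → true
  meter paid: no → false
  vehicle length ≤ 349 in: 197 ≤ 349 is true
  day = Wed: Mon == Wed is false
  hour of day (0-23) ≥ 6: 15 ≥ 6 is true
  NOT snow emergency in effect: no → true
  NOT electric vehicle: yes → false
  NOT street-cleaning window active: yes → false
  permit type = B: visitor == B is false
  resident of the zone: no → false
  disabled placard displayed: yes → true
  day ∈ {Fri, Mon, Tue, Wed}: Mon is in the set → true
  intended duration ≥ 597 min: 676 ≥ 597 is true
  permit type ∈ {B, C}: visitor is not in the set → false
Combine:
[1.1.1.1.1] true AND true AND true = true
[1.1.1.1.2.1] true AND false AND true = false
[1.1.1.1.2] NOT false = true
[1.1.1.1] true OR true = true
[1.1.1] NOT true = false
[1.1.2.1.1.2] exactly-one(true, true) = false
[1.1.2.1.1] false OR false = false
[1.1.2.1.2] false OR false OR false = false
[1.1.2.1] false OR false = false
[1.1.2] NOT false = true
[1.1.3.1.2] true AND true = true
[1.1.3.1] false → true (antecedent false ⇒ implication holds) = true
[1.1.3.2.1.1] true AND false = false
[1.1.3.2.1] NOT false = true
[1.1.3.2.2] true AND true = true
[1.1.3.2] true AND true = true
[1.1.3] true OR true = true
[1.1] false AND true AND true = false
[1] NOT false = true
[2] exactly-one(true, false) = true
[root] true AND true = true
Overall: true → permitted

Permitted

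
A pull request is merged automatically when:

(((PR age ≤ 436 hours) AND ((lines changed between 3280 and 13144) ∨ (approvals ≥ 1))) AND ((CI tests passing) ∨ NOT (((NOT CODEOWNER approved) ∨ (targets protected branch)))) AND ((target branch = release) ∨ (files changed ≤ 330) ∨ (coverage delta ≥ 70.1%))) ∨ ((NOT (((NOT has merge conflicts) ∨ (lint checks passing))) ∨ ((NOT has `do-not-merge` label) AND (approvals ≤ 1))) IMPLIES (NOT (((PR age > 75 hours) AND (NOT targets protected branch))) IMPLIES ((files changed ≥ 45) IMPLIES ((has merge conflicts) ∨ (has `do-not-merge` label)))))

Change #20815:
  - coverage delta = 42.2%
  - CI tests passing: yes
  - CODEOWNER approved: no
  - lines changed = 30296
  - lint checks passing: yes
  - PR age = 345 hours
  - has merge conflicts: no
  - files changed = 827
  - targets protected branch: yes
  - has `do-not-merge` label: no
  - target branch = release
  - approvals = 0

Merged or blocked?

Atomic conditions:
  PR age ≤ 436 hours: 345 ≤ 436 is true
  lines changed between 3280 and 13144: 30296 in [3280, 13144] is false
  approvals ≥ 1: 0 ≥ 1 is false
  CI tests passing: yes → true
  NOT CODEOWNER approved: no → true
  targets protected branch: yes → true
  target branch = release: release == release is true
  files changed ≤ 330: 827 ≤ 330 is false
  coverage delta ≥ 70.1%: 42.2 ≥ 70.1 is false
  NOT has merge conflicts: no → true
  lint checks passing: yes → true
  NOT has `do-not-merge` label: no → true
  approvals ≤ 1: 0 ≤ 1 is true
  PR age > 75 hours: 345 > 75 is true
  NOT targets protected branch: yes → false
  files changed ≥ 45: 827 ≥ 45 is true
  has merge conflicts: no → false
  has `do-not-merge` label: no → false
Combine:
[1.1.2] false OR false = false
[1.1] true AND false = false
[1.2.2.1] true OR true = true
[1.2.2] NOT true = false
[1.2] true OR false = true
[1.3] true OR false OR false = true
[1] false AND true AND true = false
[2.1.1.1] true OR true = true
[2.1.1] NOT true = false
[2.1.2] true AND true = true
[2.1] false OR true = true
[2.2.1.1] true AND false = false
[2.2.1] NOT false = true
[2.2.2.2] false OR false = false
[2.2.2] true → false = false
[2.2] true → false = false
[2] true → false = false
[root] false OR false = false
Overall: false → blocked

Blocked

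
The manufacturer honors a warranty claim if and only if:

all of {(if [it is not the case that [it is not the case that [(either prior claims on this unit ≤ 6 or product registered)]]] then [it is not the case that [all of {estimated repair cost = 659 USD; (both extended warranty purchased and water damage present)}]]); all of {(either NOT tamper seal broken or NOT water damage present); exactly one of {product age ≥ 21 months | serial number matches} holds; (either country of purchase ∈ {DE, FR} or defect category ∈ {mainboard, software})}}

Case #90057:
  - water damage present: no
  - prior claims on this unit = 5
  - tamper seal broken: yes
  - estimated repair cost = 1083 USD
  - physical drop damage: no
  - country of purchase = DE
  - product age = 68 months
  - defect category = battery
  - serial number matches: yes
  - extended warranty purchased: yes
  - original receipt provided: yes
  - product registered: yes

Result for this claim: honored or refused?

Refused

Atomic conditions:
  prior claims on this unit ≤ 6: 5 ≤ 6 is true
  product registered: yes → true
  estimated repair cost = 659 USD: 1083 == 659 is false
  extended warranty purchased: yes → true
  water damage present: no → false
  NOT tamper seal broken: yes → false
  NOT water damage present: no → true
  product age ≥ 21 months: 68 ≥ 21 is true
  serial number matches: yes → true
  country of purchase ∈ {DE, FR}: DE is in the set → true
  defect category ∈ {mainboard, software}: battery is not in the set → false
Combine:
[1.1.1.1] true OR true = true
[1.1.1] NOT true = false
[1.1] NOT false = true
[1.2.1.2] true AND false = false
[1.2.1] false AND false = false
[1.2] NOT false = true
[1] true → true = true
[2.1] false OR true = true
[2.2] exactly-one(true, true) = false
[2.3] true OR false = true
[2] true AND false AND true = false
[root] true AND false = false
Overall: false → refused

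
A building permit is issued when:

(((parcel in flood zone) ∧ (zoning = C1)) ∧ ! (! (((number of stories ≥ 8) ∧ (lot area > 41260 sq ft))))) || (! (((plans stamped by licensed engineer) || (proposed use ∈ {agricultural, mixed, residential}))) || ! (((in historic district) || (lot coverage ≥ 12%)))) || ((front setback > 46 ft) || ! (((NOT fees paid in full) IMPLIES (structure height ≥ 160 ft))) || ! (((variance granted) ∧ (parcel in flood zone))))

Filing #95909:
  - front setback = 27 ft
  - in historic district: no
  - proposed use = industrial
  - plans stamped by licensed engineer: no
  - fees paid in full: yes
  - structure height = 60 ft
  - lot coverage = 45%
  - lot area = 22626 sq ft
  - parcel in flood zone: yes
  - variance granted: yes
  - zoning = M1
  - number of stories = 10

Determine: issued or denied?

Issued

Atomic conditions:
  parcel in flood zone: yes → true
  zoning = C1: M1 == C1 is false
  number of stories ≥ 8: 10 ≥ 8 is true
  lot area > 41260 sq ft: 22626 > 41260 is false
  plans stamped by licensed engineer: no → false
  proposed use ∈ {agricultural, mixed, residential}: industrial is not in the set → false
  in historic district: no → false
  lot coverage ≥ 12%: 45 ≥ 12 is true
  front setback > 46 ft: 27 > 46 is false
  NOT fees paid in full: yes → false
  structure height ≥ 160 ft: 60 ≥ 160 is false
  variance granted: yes → true
Combine:
[1.1] true AND false = false
[1.2.1.1] true AND false = false
[1.2.1] NOT false = true
[1.2] NOT true = false
[1] false AND false = false
[2.1.1] false OR false = false
[2.1] NOT false = true
[2.2.1] false OR true = true
[2.2] NOT true = false
[2] true OR false = true
[3.2.1] false → false (antecedent false ⇒ implication holds) = true
[3.2] NOT true = false
[3.3.1] true AND true = true
[3.3] NOT true = false
[3] false OR false OR false = false
[root] false OR true OR false = true
Overall: true → issued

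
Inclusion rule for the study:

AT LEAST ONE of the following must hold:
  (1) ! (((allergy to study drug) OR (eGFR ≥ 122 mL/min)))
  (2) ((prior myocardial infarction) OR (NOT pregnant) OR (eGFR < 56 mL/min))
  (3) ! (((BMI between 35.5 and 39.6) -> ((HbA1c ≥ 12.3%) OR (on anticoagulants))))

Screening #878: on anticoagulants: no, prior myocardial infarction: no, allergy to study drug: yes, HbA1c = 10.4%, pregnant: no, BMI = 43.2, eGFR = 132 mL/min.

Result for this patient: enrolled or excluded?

Atomic conditions:
  allergy to study drug: yes → true
  eGFR ≥ 122 mL/min: 132 ≥ 122 is true
  prior myocardial infarction: no → false
  NOT pregnant: no → true
  eGFR < 56 mL/min: 132 < 56 is false
  BMI between 35.5 and 39.6: 43.2 in [35.5, 39.6] is false
  HbA1c ≥ 12.3%: 10.4 ≥ 12.3 is false
  on anticoagulants: no → false
Combine:
[1.1] true OR true = true
[1] NOT true = false
[2] false OR true OR false = true
[3.1.2] false OR false = false
[3.1] false → false (antecedent false ⇒ implication holds) = true
[3] NOT true = false
[root] false OR true OR false = true
Overall: true → enrolled

Enrolled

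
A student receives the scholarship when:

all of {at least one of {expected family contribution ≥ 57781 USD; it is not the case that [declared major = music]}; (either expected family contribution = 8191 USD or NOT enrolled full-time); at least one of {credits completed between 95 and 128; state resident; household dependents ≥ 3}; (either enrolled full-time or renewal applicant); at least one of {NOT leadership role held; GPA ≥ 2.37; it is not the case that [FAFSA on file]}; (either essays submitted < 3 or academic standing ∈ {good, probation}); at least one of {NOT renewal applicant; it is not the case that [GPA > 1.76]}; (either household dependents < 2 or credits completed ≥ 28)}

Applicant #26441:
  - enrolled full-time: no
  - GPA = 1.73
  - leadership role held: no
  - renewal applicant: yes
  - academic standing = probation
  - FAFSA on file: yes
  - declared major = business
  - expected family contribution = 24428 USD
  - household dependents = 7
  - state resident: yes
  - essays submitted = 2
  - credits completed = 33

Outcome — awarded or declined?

Awarded

Atomic conditions:
  expected family contribution ≥ 57781 USD: 24428 ≥ 57781 is false
  declared major = music: business == music is false
  expected family contribution = 8191 USD: 24428 == 8191 is false
  NOT enrolled full-time: no → true
  credits completed between 95 and 128: 33 in [95, 128] is false
  state resident: yes → true
  household dependents ≥ 3: 7 ≥ 3 is true
  enrolled full-time: no → false
  renewal applicant: yes → true
  NOT leadership role held: no → true
  GPA ≥ 2.37: 1.73 ≥ 2.37 is false
  FAFSA on file: yes → true
  essays submitted < 3: 2 < 3 is true
  academic standing ∈ {good, probation}: probation is in the set → true
  NOT renewal applicant: yes → false
  GPA > 1.76: 1.73 > 1.76 is false
  household dependents < 2: 7 < 2 is false
  credits completed ≥ 28: 33 ≥ 28 is true
Combine:
[1.2] NOT false = true
[1] false OR true = true
[2] false OR true = true
[3] false OR true OR true = true
[4] false OR true = true
[5.3] NOT true = false
[5] true OR false OR false = true
[6] true OR true = true
[7.2] NOT false = true
[7] false OR true = true
[8] false OR true = true
[root] true AND true AND true AND true AND true AND true AND true AND true = true
Overall: true → awarded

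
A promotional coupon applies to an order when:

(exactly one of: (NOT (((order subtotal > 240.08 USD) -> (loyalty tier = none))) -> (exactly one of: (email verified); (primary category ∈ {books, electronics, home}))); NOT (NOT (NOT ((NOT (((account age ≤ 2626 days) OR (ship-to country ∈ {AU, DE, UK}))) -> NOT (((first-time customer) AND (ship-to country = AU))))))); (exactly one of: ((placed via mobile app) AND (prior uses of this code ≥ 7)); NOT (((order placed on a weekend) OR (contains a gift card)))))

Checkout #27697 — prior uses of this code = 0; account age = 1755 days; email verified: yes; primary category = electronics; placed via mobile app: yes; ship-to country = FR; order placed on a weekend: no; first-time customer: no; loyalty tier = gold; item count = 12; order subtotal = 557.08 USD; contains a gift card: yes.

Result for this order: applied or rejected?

Rejected

Atomic conditions:
  order subtotal > 240.08 USD: 557.08 > 240.08 is true
  loyalty tier = none: gold == none is false
  email verified: yes → true
  primary category ∈ {books, electronics, home}: electronics is in the set → true
  account age ≤ 2626 days: 1755 ≤ 2626 is true
  ship-to country ∈ {AU, DE, UK}: FR is not in the set → false
  first-time customer: no → false
  ship-to country = AU: FR == AU is false
  placed via mobile app: yes → true
  prior uses of this code ≥ 7: 0 ≥ 7 is false
  order placed on a weekend: no → false
  contains a gift card: yes → true
Combine:
[1.1.1] true → false = false
[1.1] NOT false = true
[1.2] exactly-one(true, true) = false
[1] true → false = false
[2.1.1.1.1.1] true OR false = true
[2.1.1.1.1] NOT true = false
[2.1.1.1.2.1] false AND false = false
[2.1.1.1.2] NOT false = true
[2.1.1.1] false → true (antecedent false ⇒ implication holds) = true
[2.1.1] NOT true = false
[2.1] NOT false = true
[2] NOT true = false
[3.1] true AND false = false
[3.2.1] false OR true = true
[3.2] NOT true = false
[3] exactly-one(false, false) = false
[root] exactly-one(false, false, false) = false
Overall: false → rejected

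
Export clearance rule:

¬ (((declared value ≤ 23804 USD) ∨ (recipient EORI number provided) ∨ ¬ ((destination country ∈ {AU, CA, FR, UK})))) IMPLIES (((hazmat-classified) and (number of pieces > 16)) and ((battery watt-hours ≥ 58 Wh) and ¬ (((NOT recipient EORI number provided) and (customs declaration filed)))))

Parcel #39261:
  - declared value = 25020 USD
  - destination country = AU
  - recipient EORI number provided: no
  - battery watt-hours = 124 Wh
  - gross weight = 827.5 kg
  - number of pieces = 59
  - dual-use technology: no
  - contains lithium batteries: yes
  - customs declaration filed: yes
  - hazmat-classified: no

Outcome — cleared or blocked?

Blocked

Atomic conditions:
  declared value ≤ 23804 USD: 25020 ≤ 23804 is false
  recipient EORI number provided: no → false
  destination country ∈ {AU, CA, FR, UK}: AU is in the set → true
  hazmat-classified: no → false
  number of pieces > 16: 59 > 16 is true
  battery watt-hours ≥ 58 Wh: 124 ≥ 58 is true
  NOT recipient EORI number provided: no → true
  customs declaration filed: yes → true
Combine:
[1.1.3] NOT true = false
[1.1] false OR false OR false = false
[1] NOT false = true
[2.1] false AND true = false
[2.2.2.1] true AND true = true
[2.2.2] NOT true = false
[2.2] true AND false = false
[2] false AND false = false
[root] true → false = false
Overall: false → blocked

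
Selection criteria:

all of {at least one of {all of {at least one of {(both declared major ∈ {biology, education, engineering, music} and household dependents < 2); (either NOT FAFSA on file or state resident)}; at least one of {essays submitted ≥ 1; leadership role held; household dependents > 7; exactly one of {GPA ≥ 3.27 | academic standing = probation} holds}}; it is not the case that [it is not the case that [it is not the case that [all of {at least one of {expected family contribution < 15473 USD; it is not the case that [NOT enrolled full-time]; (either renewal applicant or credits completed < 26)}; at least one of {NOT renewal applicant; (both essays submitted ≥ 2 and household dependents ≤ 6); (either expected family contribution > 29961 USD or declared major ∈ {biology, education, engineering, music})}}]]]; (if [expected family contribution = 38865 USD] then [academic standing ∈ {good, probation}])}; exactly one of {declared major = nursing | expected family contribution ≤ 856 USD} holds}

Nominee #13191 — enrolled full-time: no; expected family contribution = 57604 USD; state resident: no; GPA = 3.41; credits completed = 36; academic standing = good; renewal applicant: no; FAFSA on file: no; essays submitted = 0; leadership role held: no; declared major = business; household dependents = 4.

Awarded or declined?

Declined

Atomic conditions:
  declared major ∈ {biology, education, engineering, music}: business is not in the set → false
  household dependents < 2: 4 < 2 is false
  NOT FAFSA on file: no → true
  state resident: no → false
  essays submitted ≥ 1: 0 ≥ 1 is false
  leadership role held: no → false
  household dependents > 7: 4 > 7 is false
  GPA ≥ 3.27: 3.41 ≥ 3.27 is true
  academic standing = probation: good == probation is false
  expected family contribution < 15473 USD: 57604 < 15473 is false
  NOT enrolled full-time: no → true
  renewal applicant: no → false
  credits completed < 26: 36 < 26 is false
  NOT renewal applicant: no → true
  essays submitted ≥ 2: 0 ≥ 2 is false
  household dependents ≤ 6: 4 ≤ 6 is true
  expected family contribution > 29961 USD: 57604 > 29961 is true
  expected family contribution = 38865 USD: 57604 == 38865 is false
  academic standing ∈ {good, probation}: good is in the set → true
  declared major = nursing: business == nursing is false
  expected family contribution ≤ 856 USD: 57604 ≤ 856 is false
Combine:
[1.1.1.1] false AND false = false
[1.1.1.2] true OR false = true
[1.1.1] false OR true = true
[1.1.2.4] exactly-one(true, false) = true
[1.1.2] false OR false OR false OR true = true
[1.1] true AND true = true
[1.2.1.1.1.1.2] NOT true = false
[1.2.1.1.1.1.3] false OR false = false
[1.2.1.1.1.1] false OR false OR false = false
[1.2.1.1.1.2.2] false AND true = false
[1.2.1.1.1.2.3] true OR false = true
[1.2.1.1.1.2] true OR false OR true = true
[1.2.1.1.1] false AND true = false
[1.2.1.1] NOT false = true
[1.2.1] NOT true = false
[1.2] NOT false = true
[1.3] false → true (antecedent false ⇒ implication holds) = true
[1] true OR true OR true = true
[2] exactly-one(false, false) = false
[root] true AND false = false
Overall: false → declined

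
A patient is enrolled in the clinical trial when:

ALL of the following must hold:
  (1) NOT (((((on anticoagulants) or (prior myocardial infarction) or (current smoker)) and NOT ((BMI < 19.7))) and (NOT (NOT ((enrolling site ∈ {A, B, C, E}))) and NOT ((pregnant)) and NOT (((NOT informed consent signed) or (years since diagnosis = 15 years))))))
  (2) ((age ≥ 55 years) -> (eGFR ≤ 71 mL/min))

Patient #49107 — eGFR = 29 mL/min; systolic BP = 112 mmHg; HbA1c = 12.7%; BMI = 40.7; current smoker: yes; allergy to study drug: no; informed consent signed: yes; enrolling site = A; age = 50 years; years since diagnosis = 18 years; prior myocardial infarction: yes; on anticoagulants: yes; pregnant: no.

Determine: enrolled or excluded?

Excluded

Atomic conditions:
  on anticoagulants: yes → true
  prior myocardial infarction: yes → true
  current smoker: yes → true
  BMI < 19.7: 40.7 < 19.7 is false
  enrolling site ∈ {A, B, C, E}: A is in the set → true
  pregnant: no → false
  NOT informed consent signed: yes → false
  years since diagnosis = 15 years: 18 == 15 is false
  age ≥ 55 years: 50 ≥ 55 is false
  eGFR ≤ 71 mL/min: 29 ≤ 71 is true
Combine:
[1.1.1.1] true OR true OR true = true
[1.1.1.2] NOT false = true
[1.1.1] true AND true = true
[1.1.2.1.1] NOT true = false
[1.1.2.1] NOT false = true
[1.1.2.2] NOT false = true
[1.1.2.3.1] false OR false = false
[1.1.2.3] NOT false = true
[1.1.2] true AND true AND true = true
[1.1] true AND true = true
[1] NOT true = false
[2] false → true (antecedent false ⇒ implication holds) = true
[root] false AND true = false
Overall: false → excluded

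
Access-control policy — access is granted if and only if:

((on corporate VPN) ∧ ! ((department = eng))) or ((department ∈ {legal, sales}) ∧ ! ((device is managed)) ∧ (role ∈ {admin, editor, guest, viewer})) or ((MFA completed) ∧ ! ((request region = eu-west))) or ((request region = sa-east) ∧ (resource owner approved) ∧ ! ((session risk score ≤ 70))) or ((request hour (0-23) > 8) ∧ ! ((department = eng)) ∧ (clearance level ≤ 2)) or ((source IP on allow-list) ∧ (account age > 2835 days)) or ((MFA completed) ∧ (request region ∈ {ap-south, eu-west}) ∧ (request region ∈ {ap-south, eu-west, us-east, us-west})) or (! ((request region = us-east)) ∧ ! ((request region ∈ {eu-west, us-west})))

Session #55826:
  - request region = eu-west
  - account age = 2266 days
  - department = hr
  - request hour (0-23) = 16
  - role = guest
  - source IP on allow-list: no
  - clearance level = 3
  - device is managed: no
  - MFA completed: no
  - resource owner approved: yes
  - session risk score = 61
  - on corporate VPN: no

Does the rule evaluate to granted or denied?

Denied

Atomic conditions:
  on corporate VPN: no → false
  department = eng: hr == eng is false
  department ∈ {legal, sales}: hr is not in the set → false
  device is managed: no → false
  role ∈ {admin, editor, guest, viewer}: guest is in the set → true
  MFA completed: no → false
  request region = eu-west: eu-west == eu-west is true
  request region = sa-east: eu-west == sa-east is false
  resource owner approved: yes → true
  session risk score ≤ 70: 61 ≤ 70 is true
  request hour (0-23) > 8: 16 > 8 is true
  clearance level ≤ 2: 3 ≤ 2 is false
  source IP on allow-list: no → false
  account age > 2835 days: 2266 > 2835 is false
  request region ∈ {ap-south, eu-west}: eu-west is in the set → true
  request region ∈ {ap-south, eu-west, us-east, us-west}: eu-west is in the set → true
  request region = us-east: eu-west == us-east is false
  request region ∈ {eu-west, us-west}: eu-west is in the set → true
Combine:
[1.2] NOT false = true
[1] false AND true = false
[2.2] NOT false = true
[2] false AND true AND true = false
[3.2] NOT true = false
[3] false AND false = false
[4.3] NOT true = false
[4] false AND true AND false = false
[5.2] NOT false = true
[5] true AND true AND false = false
[6] false AND false = false
[7] false AND true AND true = false
[8.1] NOT false = true
[8.2] NOT true = false
[8] true AND false = false
[root] false OR false OR false OR false OR false OR false OR false OR false = false
Overall: false → denied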